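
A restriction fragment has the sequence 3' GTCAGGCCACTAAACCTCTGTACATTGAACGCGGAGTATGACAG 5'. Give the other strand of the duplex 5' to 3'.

5'-CAGTCCGGTGATTTGGAGACATGTAACTTGCGCCTCATACTGTC-3'

The strand is given 3'→5', so its complement runs 5'→3' in the same left-to-right order: pair each base A↔T, G↔C.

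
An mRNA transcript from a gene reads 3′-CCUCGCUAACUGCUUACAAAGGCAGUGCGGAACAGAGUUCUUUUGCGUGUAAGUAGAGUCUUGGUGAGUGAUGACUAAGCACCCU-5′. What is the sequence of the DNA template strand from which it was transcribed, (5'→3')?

5'-GGAGCGATTGACGAATGTTTCCGTCACGCCTTGTCTCAAGAAAACGCACATTCATCTCAGAACCACTCACTACTGATTCGTGGGA-3'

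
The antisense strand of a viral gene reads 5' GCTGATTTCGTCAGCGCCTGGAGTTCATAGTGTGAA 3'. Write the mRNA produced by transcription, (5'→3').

RNA polymerase reads the template 3'→5' and synthesizes mRNA 5'→3' by base-pairing (A→U, T→A, G↔C). The complement of the template is CGACTAAAGCAGTCGCGGACCTCAAGTATCACACTT; antiparallel, so 5'→3' the coding strand is TTCACACTATGAACTCCAGGCGCTGACGAAATCAGC. Replace T with U for the mRNA.

5′-UUCACACUAUGAACUCCAGGCGCUGACGAAAUCAGC-3′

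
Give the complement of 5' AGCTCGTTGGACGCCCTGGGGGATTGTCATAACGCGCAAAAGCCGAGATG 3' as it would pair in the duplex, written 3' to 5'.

Base-pairing A↔T, G↔C gives the complement. The complementary strand is antiparallel, so paired with a 5'→3' strand it runs 3'→5'.

3'-TCGAGCAACCTGCGGGACCCCCTAACAGTATTGCGCGTTTTCGGCTCTAC-5'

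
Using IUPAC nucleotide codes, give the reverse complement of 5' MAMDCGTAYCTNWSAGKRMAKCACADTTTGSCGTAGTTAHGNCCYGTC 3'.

5'-GACRGGNCDTAACTACGSCAAAHTGTGMTKYMCTSWNAGRTACGHKTK-3'

Standard pairs A↔T, G↔C; ambiguity codes pair R↔Y, M↔K, W↔W, S↔S, D↔H, N↔N. Complement (KTKHGCATRGANWSTCMYKTMGTGTHAAACSGCATCAATDCNGGRCAG), then reverse for 5'→3'.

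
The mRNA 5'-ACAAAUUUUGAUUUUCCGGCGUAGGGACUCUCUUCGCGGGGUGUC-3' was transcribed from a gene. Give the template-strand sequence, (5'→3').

5'-GACACCCCGCGAAGAGAGTCCCTACGCCGGAAAATCAAAATTTGT-3'

Replace U with T to get the coding DNA strand: ACAAATTTTGATTTTCCGGCGTAGGGACTCTCTTCGCGGGGTGTC. The template strand is its reverse complement (complement TGTTTAAAACTAAAAGGCCGCATCCCTGAGAGAAGCGCCCCACAG, then reverse).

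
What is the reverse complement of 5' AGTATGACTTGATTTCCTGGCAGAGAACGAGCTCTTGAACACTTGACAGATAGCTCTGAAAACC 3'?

5'-GGTTTTCAGAGCTATCTGTCAAGTGTTCAAGAGCTCGTTCTCTGCCAGGAAATCAAGTCATACT-3'

Reading the sequence 3'→5' and pairing each base (A↔T, G↔C) gives the reverse complement directly.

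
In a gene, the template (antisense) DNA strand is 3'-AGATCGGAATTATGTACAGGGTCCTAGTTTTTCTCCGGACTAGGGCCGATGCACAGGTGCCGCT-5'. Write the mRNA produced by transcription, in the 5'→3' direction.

5'-UCUAGCCUUAAUACAUGUCCCAGGAUCAAAAAGAGGCCUGAUCCCGGCUACGUGUCCACGGCGA-3'

Reading the template 3'→5' as shown, RNA polymerase pairs each base (A→U, T→A, G↔C) to build mRNA 5'→3' directly.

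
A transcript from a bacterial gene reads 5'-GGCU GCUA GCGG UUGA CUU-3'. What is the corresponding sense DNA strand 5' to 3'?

5'-GGCTGCTAGCGGTTGACTT-3'

The coding DNA strand has the same 5'→3' sequence as the mRNA with U replaced by T.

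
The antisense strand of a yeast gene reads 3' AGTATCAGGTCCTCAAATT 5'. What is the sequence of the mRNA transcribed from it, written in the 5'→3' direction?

Reading the template 3'→5' as shown, RNA polymerase pairs each base (A→U, T→A, G↔C) to build mRNA 5'→3' directly.

5'-UCAUAGUCCAGGAGUUUAA-3'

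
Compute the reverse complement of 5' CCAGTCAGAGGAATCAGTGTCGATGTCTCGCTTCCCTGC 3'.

Complement each base (A↔T, G↔C): GGTCAGTCTCCTTAGTCACAGCTACAGAGCGAAGGGACG. Then reverse.

5'-GCAGGGAAGCGAGACATCGACACTGATTCCTCTGACTGG-3'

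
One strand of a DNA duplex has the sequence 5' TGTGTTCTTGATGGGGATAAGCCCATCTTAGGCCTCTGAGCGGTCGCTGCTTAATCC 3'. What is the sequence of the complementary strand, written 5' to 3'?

The complement of TGTGTTCTTGATGGGGATAAGCCCATCTTAGGCCTCTGAGCGGTCGCTGCTTAATCC is ACACAAGAACTACCCCTATTCGGGTAGAATCCGGAGACTCGCCAGCGACGAATTAGG (A↔T, G↔C). DNA strands are antiparallel, so the complementary strand runs 3'→5'; reversing gives the 5'→3' form.

5′-GGATTAAGCAGCGACCGCTCAGAGGCCTAAGATGGGCTTATCCCCATCAAGAACACA-3′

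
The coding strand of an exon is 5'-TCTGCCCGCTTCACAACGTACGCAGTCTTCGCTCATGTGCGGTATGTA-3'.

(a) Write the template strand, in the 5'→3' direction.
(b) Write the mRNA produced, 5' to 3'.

(a) 5'-TACATACCGCACATGAGCGAAGACTGCGTACGTTGTGAAGCGGGCAGA-3'
(b) 5'-UCUGCCCGCUUCACAACGUACGCAGUCUUCGCUCAUGUGCGGUAUGUA-3'

(a) The template strand is the reverse complement of the coding strand: complement AGACGGGCGAAGTGTTGCATGCGTCAGAAGCGAGTACACGCCATACAT, then reverse.
(b) mRNA matches the coding strand with T→U.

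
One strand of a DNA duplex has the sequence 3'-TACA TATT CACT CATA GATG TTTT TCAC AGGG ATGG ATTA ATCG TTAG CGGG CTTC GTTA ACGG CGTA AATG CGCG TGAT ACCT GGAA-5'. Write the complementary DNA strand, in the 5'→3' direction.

The strand is given 3'→5', so its complement runs 5'→3' in the same left-to-right order: pair each base A↔T, G↔C.

5'-ATGTATAAGTGAGTATCTACAAAAAGTGTCCCTACCTAATTAGCAATCGCCCGAAGCAATTGCCGCATTTACGCGCACTATGGACCTT-3'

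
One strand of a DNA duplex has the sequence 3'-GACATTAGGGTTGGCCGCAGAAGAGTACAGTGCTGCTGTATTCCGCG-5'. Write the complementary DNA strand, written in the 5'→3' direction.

The strand is given 3'→5', so its complement runs 5'→3' in the same left-to-right order: pair each base A↔T, G↔C.

5'-CTGTAATCCCAACCGGCGTCTTCTCATGTCACGACGACATAAGGCGC-3'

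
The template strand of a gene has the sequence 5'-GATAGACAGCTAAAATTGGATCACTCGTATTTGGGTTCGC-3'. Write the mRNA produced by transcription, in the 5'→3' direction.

RNA polymerase reads the template 3'→5' and synthesizes mRNA 5'→3' by base-pairing (A→U, T→A, G↔C). The complement of the template is CTATCTGTCGATTTTAACCTAGTGAGCATAAACCCAAGCG; antiparallel, so 5'→3' the coding strand is GCGAACCCAAATACGAGTGATCCAATTTTAGCTGTCTATC. Replace T with U for the mRNA.

5'-GCGAACCCAAAUACGAGUGAUCCAAUUUUAGCUGUCUAUC-3'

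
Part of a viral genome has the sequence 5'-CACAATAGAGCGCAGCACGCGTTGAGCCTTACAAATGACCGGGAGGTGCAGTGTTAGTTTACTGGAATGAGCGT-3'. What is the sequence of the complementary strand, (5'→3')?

5'-ACGCTCATTCCAGTAAACTAACACTGCACCTCCCGGTCATTTGTAAGGCTCAACGCGTGCTGCGCTCTATTGTG-3'

The complement of CACAATAGAGCGCAGCACGCGTTGAGCCTTACAAATGACCGGGAGGTGCAGTGTTAGTTTACTGGAATGAGCGT is GTGTTATCTCGCGTCGTGCGCAACTCGGAATGTTTACTGGCCCTCCACGTCACAATCAAATGACCTTACTCGCA (A↔T, G↔C). DNA strands are antiparallel, so the complementary strand runs 3'→5'; reversing gives the 5'→3' form.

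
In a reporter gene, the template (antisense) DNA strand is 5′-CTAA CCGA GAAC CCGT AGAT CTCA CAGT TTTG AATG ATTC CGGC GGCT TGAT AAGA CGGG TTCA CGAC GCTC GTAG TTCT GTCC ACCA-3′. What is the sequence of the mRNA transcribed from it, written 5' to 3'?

RNA polymerase reads the template 3'→5' and synthesizes mRNA 5'→3' by base-pairing (A→U, T→A, G↔C). The complement of the template is GATTGGCTCTTGGGCATCTAGAGTGTCAAAACTTACTAAGGCCGCCGAACTATTCTGCCCAAGTGCTGCGAGCATCAAGACAGGTGGT; antiparallel, so 5'→3' the coding strand is TGGTGGACAGAACTACGAGCGTCGTGAACCCGTCTTATCAAGCCGCCGGAATCATTCAAAACTGTGAGATCTACGGGTTCTCGGTTAG. Replace T with U for the mRNA.

5'-UGGUGGACAGAACUACGAGCGUCGUGAACCCGUCUUAUCAAGCCGCCGGAAUCAUUCAAAACUGUGAGAUCUACGGGUUCUCGGUUAG-3'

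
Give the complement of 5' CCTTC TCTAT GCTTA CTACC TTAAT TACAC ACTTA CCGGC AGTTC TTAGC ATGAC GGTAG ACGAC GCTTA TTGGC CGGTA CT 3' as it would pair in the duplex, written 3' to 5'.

3'-GGAAGAGATACGAATGATGGAATTAATGTGTGAATGGCCGTCAAGAATCGTACTGCCATCTGCTGCGAATAACCGGCCATGA-5'

Base-pairing A↔T, G↔C gives the complement. The complementary strand is antiparallel, so paired with a 5'→3' strand it runs 3'→5'.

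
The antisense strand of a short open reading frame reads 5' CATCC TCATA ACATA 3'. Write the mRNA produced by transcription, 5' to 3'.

5'-UAUGUUAUGAGGAUG-3'

The mRNA has the sequence of the coding strand (reverse complement of the template) with T→U. Reverse complement of CATCCTCATAACATA is TATGTTATGAGGATG; then T→U.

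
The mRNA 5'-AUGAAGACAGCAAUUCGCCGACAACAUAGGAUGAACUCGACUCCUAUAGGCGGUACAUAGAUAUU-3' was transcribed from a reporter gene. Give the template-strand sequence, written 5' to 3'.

Replace U with T to get the coding DNA strand: ATGAAGACAGCAATTCGCCGACAACATAGGATGAACTCGACTCCTATAGGCGGTACATAGATATT. The template strand is its reverse complement (complement TACTTCTGTCGTTAAGCGGCTGTTGTATCCTACTTGAGCTGAGGATATCCGCCATGTATCTATAA, then reverse).

5'-AATATCTATGTACCGCCTATAGGAGTCGAGTTCATCCTATGTTGTCGGCGAATTGCTGTCTTCAT-3'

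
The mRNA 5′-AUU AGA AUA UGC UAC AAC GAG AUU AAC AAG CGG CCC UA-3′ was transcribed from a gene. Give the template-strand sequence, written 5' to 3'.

5'-TAGGGCCGCTTGTTAATCTCGTTGTAGCATATTCTAAT-3'

Replace U with T to get the coding DNA strand: ATTAGAATATGCTACAACGAGATTAACAAGCGGCCCTA. The template strand is its reverse complement (complement TAATCTTATACGATGTTGCTCTAATTGTTCGCCGGGAT, then reverse).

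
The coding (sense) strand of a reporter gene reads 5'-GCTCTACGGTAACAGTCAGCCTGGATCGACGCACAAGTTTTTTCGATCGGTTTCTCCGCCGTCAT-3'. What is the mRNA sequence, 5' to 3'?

5'-GCUCUACGGUAACAGUCAGCCUGGAUCGACGCACAAGUUUUUUCGAUCGGUUUCUCCGCCGUCAU-3'

mRNA has the coding-strand sequence with U in place of T.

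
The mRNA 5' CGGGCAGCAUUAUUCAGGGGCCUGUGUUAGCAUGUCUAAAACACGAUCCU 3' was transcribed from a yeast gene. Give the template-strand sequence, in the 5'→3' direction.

5'-AGGATCGTGTTTTAGACATGCTAACACAGGCCCCTGAATAATGCTGCCCG-3'

Replace U with T to get the coding DNA strand: CGGGCAGCATTATTCAGGGGCCTGTGTTAGCATGTCTAAAACACGATCCT. The template strand is its reverse complement (complement GCCCGTCGTAATAAGTCCCCGGACACAATCGTACAGATTTTGTGCTAGGA, then reverse).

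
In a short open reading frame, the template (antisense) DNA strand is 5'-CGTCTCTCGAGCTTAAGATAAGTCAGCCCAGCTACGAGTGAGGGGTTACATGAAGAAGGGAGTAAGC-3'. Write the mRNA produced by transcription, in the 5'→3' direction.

5'-GCUUACUCCCUUCUUCAUGUAACCCCUCACUCGUAGCUGGGCUGACUUAUCUUAAGCUCGAGAGACG-3'

The mRNA has the sequence of the coding strand (reverse complement of the template) with T→U. Reverse complement of CGTCTCTCGAGCTTAAGATAAGTCAGCCCAGCTACGAGTGAGGGGTTACATGAAGAAGGGAGTAAGC is GCTTACTCCCTTCTTCATGTAACCCCTCACTCGTAGCTGGGCTGACTTATCTTAAGCTCGAGAGACG; then T→U.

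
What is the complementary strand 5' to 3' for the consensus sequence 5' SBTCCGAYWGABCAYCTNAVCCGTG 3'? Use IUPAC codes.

Standard pairs A↔T, G↔C; ambiguity codes pair Y↔R, W↔W, S↔S, B↔V, N↔N. Complement (SVAGGCTRWCTVGTRGANTBGGCAC), then reverse for 5'→3'.

5′-CACGGBTNAGRTGVTCWRTCGGAVS-3′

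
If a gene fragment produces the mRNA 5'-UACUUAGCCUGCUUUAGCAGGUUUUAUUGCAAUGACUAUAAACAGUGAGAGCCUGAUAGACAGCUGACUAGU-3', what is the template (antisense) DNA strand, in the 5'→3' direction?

5'-ACTAGTCAGCTGTCTATCAGGCTCTCACTGTTTATAGTCATTGCAATAAAACCTGCTAAAGCAGGCTAAGTA-3'

Replace U with T to get the coding DNA strand: TACTTAGCCTGCTTTAGCAGGTTTTATTGCAATGACTATAAACAGTGAGAGCCTGATAGACAGCTGACTAGT. The template strand is its reverse complement (complement ATGAATCGGACGAAATCGTCCAAAATAACGTTACTGATATTTGTCACTCTCGGACTATCTGTCGACTGATCA, then reverse).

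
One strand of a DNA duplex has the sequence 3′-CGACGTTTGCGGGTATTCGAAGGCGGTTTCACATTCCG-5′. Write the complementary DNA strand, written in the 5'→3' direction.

5′-GCTGCAAACGCCCATAAGCTTCCGCCAAAGTGTAAGGC-3′

The strand is given 3'→5', so its complement runs 5'→3' in the same left-to-right order: pair each base A↔T, G↔C.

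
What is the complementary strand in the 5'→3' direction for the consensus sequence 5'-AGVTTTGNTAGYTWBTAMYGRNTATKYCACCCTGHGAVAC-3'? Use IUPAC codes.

Standard pairs A↔T, G↔C; ambiguity codes pair R↔Y, M↔K, W↔W, B↔V, H↔D, N↔N. Complement (TCBAAACNATCRAWVATKRCYNATAMRGTGGGACDCTBTG), then reverse for 5'→3'.

5'-GTBTCDCAGGGTGRMATANYCRKTAVWARCTANCAAABCT-3'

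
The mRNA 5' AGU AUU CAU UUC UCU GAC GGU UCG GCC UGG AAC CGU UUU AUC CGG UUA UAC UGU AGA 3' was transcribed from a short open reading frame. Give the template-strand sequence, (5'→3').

Replace U with T to get the coding DNA strand: AGTATTCATTTCTCTGACGGTTCGGCCTGGAACCGTTTTATCCGGTTATACTGTAGA. The template strand is its reverse complement (complement TCATAAGTAAAGAGACTGCCAAGCCGGACCTTGGCAAAATAGGCCAATATGACATCT, then reverse).

5'-TCTACAGTATAACCGGATAAAACGGTTCCAGGCCGAACCGTCAGAGAAATGAATACT-3'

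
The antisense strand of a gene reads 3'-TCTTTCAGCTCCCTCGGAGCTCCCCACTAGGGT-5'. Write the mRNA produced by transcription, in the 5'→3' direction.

5′-AGAAAGUCGAGGGAGCCUCGAGGGGUGAUCCCA-3′

Reading the template 3'→5' as shown, RNA polymerase pairs each base (A→U, T→A, G↔C) to build mRNA 5'→3' directly.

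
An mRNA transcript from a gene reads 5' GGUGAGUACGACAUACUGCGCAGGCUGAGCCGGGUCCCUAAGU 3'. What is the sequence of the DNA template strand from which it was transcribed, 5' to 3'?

Replace U with T to get the coding DNA strand: GGTGAGTACGACATACTGCGCAGGCTGAGCCGGGTCCCTAAGT. The template strand is its reverse complement (complement CCACTCATGCTGTATGACGCGTCCGACTCGGCCCAGGGATTCA, then reverse).

5'-ACTTAGGGACCCGGCTCAGCCTGCGCAGTATGTCGTACTCACC-3'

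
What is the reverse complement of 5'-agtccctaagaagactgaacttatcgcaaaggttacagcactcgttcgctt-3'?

5'-AAGCGAACGAGTGCTGTAACCTTTGCGATAAGTTCAGTCTTCTTAGGGACT-3'

Complement each base (A↔T, G↔C): TCAGGGATTCTTCTGACTTGAATAGCGTTTCCAATGTCGTGAGCAAGCGAA. Then reverse.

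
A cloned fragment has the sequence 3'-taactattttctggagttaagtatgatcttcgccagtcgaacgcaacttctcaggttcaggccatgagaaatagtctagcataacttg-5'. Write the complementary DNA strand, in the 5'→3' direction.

The strand is given 3'→5', so its complement runs 5'→3' in the same left-to-right order: pair each base A↔T, G↔C.

5'-ATTGATAAAAGACCTCAATTCATACTAGAAGCGGTCAGCTTGCGTTGAAGAGTCCAAGTCCGGTACTCTTTATCAGATCGTATTGAAC-3'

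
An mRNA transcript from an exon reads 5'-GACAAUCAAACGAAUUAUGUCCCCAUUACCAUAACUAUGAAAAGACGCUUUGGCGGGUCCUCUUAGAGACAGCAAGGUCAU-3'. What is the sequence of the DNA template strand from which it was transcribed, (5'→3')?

5'-ATGACCTTGCTGTCTCTAAGAGGACCCGCCAAAGCGTCTTTTCATAGTTATGGTAATGGGGACATAATTCGTTTGATTGTC-3'

Replace U with T to get the coding DNA strand: GACAATCAAACGAATTATGTCCCCATTACCATAACTATGAAAAGACGCTTTGGCGGGTCCTCTTAGAGACAGCAAGGTCAT. The template strand is its reverse complement (complement CTGTTAGTTTGCTTAATACAGGGGTAATGGTATTGATACTTTTCTGCGAAACCGCCCAGGAGAATCTCTGTCGTTCCAGTA, then reverse).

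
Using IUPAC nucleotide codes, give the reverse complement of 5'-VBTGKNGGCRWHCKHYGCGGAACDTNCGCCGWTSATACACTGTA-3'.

5'-TACAGTGTATSAWCGGCGNAHGTTCCGCRDMGDWYGCCNMCAVB-3'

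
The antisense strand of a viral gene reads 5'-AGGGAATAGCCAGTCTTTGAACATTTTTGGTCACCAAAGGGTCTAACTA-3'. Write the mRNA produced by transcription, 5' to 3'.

5'-UAGUUAGACCCUUUGGUGACCAAAAAUGUUCAAAGACUGGCUAUUCCCU-3'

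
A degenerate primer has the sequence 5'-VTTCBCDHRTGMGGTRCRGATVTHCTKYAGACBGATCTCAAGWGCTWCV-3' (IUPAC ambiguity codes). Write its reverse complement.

5'-BGWAGCWCTTGAGATCVGTCTRMAGDABATCYGYACCKCAYDHGVGAAB-3'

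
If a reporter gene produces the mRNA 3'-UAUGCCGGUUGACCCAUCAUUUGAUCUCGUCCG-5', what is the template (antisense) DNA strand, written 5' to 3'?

5'-ATACGGCCAACTGGGTAGTAAACTAGAGCAGGC-3'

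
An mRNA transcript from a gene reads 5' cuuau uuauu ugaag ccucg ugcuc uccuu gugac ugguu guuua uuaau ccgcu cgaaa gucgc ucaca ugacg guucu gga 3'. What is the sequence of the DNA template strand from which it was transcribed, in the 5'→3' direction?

5′-TCCAGAACCGTCATGTGAGCGACTTTCGAGCGGATTAATAAACAACCAGTCACAAGGAGAGCACGAGGCTTCAAATAAATAAG-3′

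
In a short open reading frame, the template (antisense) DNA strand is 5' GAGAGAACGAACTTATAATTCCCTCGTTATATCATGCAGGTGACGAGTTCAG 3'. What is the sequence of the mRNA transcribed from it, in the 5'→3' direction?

5'-CUGAACUCGUCACCUGCAUGAUAUAACGAGGGAAUUAUAAGUUCGUUCUCUC-3'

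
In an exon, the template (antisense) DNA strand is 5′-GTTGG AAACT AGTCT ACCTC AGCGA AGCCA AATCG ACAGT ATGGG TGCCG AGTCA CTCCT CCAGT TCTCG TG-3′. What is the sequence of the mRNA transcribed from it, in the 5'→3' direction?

The mRNA has the sequence of the coding strand (reverse complement of the template) with T→U. Reverse complement of GTTGGAAACTAGTCTACCTCAGCGAAGCCAAATCGACAGTATGGGTGCCGAGTCACTCCTCCAGTTCTCGTG is CACGAGAACTGGAGGAGTGACTCGGCACCCATACTGTCGATTTGGCTTCGCTGAGGTAGACTAGTTTCCAAC; then T→U.

5'-CACGAGAACUGGAGGAGUGACUCGGCACCCAUACUGUCGAUUUGGCUUCGCUGAGGUAGACUAGUUUCCAAC-3'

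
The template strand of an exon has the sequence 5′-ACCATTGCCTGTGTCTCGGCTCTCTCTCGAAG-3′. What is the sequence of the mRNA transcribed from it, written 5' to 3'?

5′-CUUCGAGAGAGAGCCGAGACACAGGCAAUGGU-3′

RNA polymerase reads the template 3'→5' and synthesizes mRNA 5'→3' by base-pairing (A→U, T→A, G↔C). The complement of the template is TGGTAACGGACACAGAGCCGAGAGAGAGCTTC; antiparallel, so 5'→3' the coding strand is CTTCGAGAGAGAGCCGAGACACAGGCAATGGT. Replace T with U for the mRNA.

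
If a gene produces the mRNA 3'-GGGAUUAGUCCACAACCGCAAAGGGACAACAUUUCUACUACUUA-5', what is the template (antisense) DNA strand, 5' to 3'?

Written 5'→3' the mRNA is AUUCAUCAUCUUUACAACAGGGAAACGCCAACACCUGAUUAGGG, so the coding DNA strand is ATTCATCATCTTTACAACAGGGAAACGCCAACACCTGATTAGGG. The template is its reverse complement.

5'-CCCTAATCAGGTGTTGGCGTTTCCCTGTTGTAAAGATGATGAAT-3'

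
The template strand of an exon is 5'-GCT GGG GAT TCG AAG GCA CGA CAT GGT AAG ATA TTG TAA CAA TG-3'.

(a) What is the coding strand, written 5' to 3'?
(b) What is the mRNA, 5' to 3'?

(a) The coding strand is the reverse complement of the template: complement CGACCCCTAAGCTTCCGTGCTGTACCATTCTATAACATTGTTAC, then reverse.
(b) mRNA has the coding-strand sequence with T→U.

(a) 5′-CATTGTTACAATATCTTACCATGTCGTGCCTTCGAATCCCCAGC-3′
(b) 5'-CAUUGUUACAAUAUCUUACCAUGUCGUGCCUUCGAAUCCCCAGC-3'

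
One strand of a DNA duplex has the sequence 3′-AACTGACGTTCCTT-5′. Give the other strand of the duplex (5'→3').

5'-TTGACTGCAAGGAA-3'

The strand is given 3'→5', so its complement runs 5'→3' in the same left-to-right order: pair each base A↔T, G↔C.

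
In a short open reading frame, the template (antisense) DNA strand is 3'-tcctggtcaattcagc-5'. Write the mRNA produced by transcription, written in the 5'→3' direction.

5'-AGGACCAGUUAAGUCG-3'

Reading the template 3'→5' as shown, RNA polymerase pairs each base (A→U, T→A, G↔C) to build mRNA 5'→3' directly.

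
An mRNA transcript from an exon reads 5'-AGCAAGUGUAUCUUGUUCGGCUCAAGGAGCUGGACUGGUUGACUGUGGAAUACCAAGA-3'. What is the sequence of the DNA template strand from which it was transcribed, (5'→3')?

Replace U with T to get the coding DNA strand: AGCAAGTGTATCTTGTTCGGCTCAAGGAGCTGGACTGGTTGACTGTGGAATACCAAGA. The template strand is its reverse complement (complement TCGTTCACATAGAACAAGCCGAGTTCCTCGACCTGACCAACTGACACCTTATGGTTCT, then reverse).

5'-TCTTGGTATTCCACAGTCAACCAGTCCAGCTCCTTGAGCCGAACAAGATACACTTGCT-3'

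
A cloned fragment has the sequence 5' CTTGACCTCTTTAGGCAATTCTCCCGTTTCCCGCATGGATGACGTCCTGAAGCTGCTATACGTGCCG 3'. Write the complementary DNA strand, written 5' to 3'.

5'-CGGCACGTATAGCAGCTTCAGGACGTCATCCATGCGGGAAACGGGAGAATTGCCTAAAGAGGTCAAG-3'

Pairing A↔T and G↔C gives GAACTGGAGAAATCCGTTAAGAGGGCAAAGGGCGTACCTACTGCAGGACTTCGACGATATGCACGGC, running 3'→5'. Reverse for the 5'→3' convention.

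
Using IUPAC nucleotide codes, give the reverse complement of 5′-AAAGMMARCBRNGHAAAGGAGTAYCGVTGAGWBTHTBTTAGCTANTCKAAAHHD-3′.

Standard pairs A↔T, G↔C; ambiguity codes pair R↔Y, M↔K, W↔W, B↔V, D↔H, N↔N. Complement (TTTCKKTYGVYNCDTTTCCTCATRGCBACTCWVADAVAATCGATNAGMTTTDDH), then reverse for 5'→3'.

5′-HDDTTTMGANTAGCTAAVADAVWCTCABCGRTACTCCTTTDCNYVGYTKKCTTT-3′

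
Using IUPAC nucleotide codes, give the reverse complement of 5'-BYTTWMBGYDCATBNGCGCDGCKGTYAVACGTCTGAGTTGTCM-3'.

Standard pairs A↔T, G↔C; ambiguity codes pair Y↔R, M↔K, W↔W, B↔V, D↔H, N↔N. Complement (VRAAWKVCRHGTAVNCGCGHCGMCARTBTGCAGACTCAACAGK), then reverse for 5'→3'.

5'-KGACAACTCAGACGTBTRACMGCHGCGCNVATGHRCVKWAARV-3'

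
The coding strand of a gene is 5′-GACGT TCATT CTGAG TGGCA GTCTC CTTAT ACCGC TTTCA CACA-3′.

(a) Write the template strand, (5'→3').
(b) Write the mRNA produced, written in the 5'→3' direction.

(a) The template strand is the reverse complement of the coding strand: complement CTGCAAGTAAGACTCACCGTCAGAGGAATATGGCGAAAGTGTGT, then reverse.
(b) mRNA matches the coding strand with T→U.

(a) 5'-TGTGTGAAAGCGGTATAAGGAGACTGCCACTCAGAATGAACGTC-3'
(b) 5'-GACGUUCAUUCUGAGUGGCAGUCUCCUUAUACCGCUUUCACACA-3'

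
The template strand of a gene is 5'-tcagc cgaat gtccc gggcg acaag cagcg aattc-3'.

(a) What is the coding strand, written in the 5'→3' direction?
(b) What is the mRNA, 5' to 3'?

(a) 5'-GAATTCGCTGCTTGTCGCCCGGGACATTCGGCTGA-3'
(b) 5'-GAAUUCGCUGCUUGUCGCCCGGGACAUUCGGCUGA-3'

(a) The coding strand is the reverse complement of the template: complement AGTCGGCTTACAGGGCCCGCTGTTCGTCGCTTAAG, then reverse.
(b) mRNA has the coding-strand sequence with T→U.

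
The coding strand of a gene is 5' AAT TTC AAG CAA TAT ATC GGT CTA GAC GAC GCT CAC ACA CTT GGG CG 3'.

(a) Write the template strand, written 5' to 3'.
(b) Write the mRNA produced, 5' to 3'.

(a) 5'-CGCCCAAGTGTGTGAGCGTCGTCTAGACCGATATATTGCTTGAAATT-3'
(b) 5'-AAUUUCAAGCAAUAUAUCGGUCUAGACGACGCUCACACACUUGGGCG-3'

(a) The template strand is the reverse complement of the coding strand: complement TTAAAGTTCGTTATATAGCCAGATCTGCTGCGAGTGTGTGAACCCGC, then reverse.
(b) mRNA matches the coding strand with T→U.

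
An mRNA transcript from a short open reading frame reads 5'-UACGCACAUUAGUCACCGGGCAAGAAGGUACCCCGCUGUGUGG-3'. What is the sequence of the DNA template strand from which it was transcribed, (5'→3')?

5'-CCACACAGCGGGGTACCTTCTTGCCCGGTGACTAATGTGCGTA-3'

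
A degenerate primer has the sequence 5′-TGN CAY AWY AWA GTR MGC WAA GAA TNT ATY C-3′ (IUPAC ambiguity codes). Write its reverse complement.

Standard pairs A↔T, G↔C; ambiguity codes pair R↔Y, M↔K, W↔W, N↔N. Complement (ACNGTRTWRTWTCAYKCGWTTCTTANATARG), then reverse for 5'→3'.

5'-GRATANATTCTTWGCKYACTWTRWTRTGNCA-3'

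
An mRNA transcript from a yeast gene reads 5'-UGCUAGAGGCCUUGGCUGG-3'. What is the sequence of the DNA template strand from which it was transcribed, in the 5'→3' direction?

Replace U with T to get the coding DNA strand: TGCTAGAGGCCTTGGCTGG. The template strand is its reverse complement (complement ACGATCTCCGGAACCGACC, then reverse).

5'-CCAGCCAAGGCCTCTAGCA-3'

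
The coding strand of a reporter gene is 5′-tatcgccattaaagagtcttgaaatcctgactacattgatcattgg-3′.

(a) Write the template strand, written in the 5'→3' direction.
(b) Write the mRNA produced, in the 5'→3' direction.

(a) The template strand is the reverse complement of the coding strand: complement ATAGCGGTAATTTCTCAGAACTTTAGGACTGATGTAACTAGTAACC, then reverse.
(b) mRNA matches the coding strand with T→U.

(a) 5′-CCAATGATCAATGTAGTCAGGATTTCAAGACTCTTTAATGGCGATA-3′
(b) 5'-UAUCGCCAUUAAAGAGUCUUGAAAUCCUGACUACAUUGAUCAUUGG-3'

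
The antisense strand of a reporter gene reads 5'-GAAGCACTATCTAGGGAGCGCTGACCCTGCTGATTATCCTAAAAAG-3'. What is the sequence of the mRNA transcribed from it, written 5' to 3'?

The mRNA has the sequence of the coding strand (reverse complement of the template) with T→U. Reverse complement of GAAGCACTATCTAGGGAGCGCTGACCCTGCTGATTATCCTAAAAAG is CTTTTTAGGATAATCAGCAGGGTCAGCGCTCCCTAGATAGTGCTTC; then T→U.

5'-CUUUUUAGGAUAAUCAGCAGGGUCAGCGCUCCCUAGAUAGUGCUUC-3'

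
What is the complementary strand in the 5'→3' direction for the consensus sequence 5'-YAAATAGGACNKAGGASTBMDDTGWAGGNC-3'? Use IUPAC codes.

Standard pairs A↔T, G↔C; ambiguity codes pair Y↔R, M↔K, W↔W, S↔S, B↔V, D↔H, N↔N. Complement (RTTTATCCTGNMTCCTSAVKHHACWTCCNG), then reverse for 5'→3'.

5'-GNCCTWCAHHKVASTCCTMNGTCCTATTTR-3'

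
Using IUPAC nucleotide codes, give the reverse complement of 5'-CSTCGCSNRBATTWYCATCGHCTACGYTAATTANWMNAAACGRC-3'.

5'-GYCGTTTNKWNTAATTARCGTAGDCGATGRWAATVYNSGCGASG-3'

Standard pairs A↔T, G↔C; ambiguity codes pair R↔Y, M↔K, W↔W, S↔S, B↔V, H↔D, N↔N. Complement (GSAGCGSNYVTAAWRGTAGCDGATGCRATTAATNWKNTTTGCYG), then reverse for 5'→3'.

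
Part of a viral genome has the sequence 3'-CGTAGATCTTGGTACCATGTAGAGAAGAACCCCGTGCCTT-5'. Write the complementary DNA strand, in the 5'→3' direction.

The strand is given 3'→5', so its complement runs 5'→3' in the same left-to-right order: pair each base A↔T, G↔C.

5'-GCATCTAGAACCATGGTACATCTCTTCTTGGGGCACGGAA-3'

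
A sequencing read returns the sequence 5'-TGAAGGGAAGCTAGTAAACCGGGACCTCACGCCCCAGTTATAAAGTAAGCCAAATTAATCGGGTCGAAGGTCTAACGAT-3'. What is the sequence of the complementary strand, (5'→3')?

The complement of TGAAGGGAAGCTAGTAAACCGGGACCTCACGCCCCAGTTATAAAGTAAGCCAAATTAATCGGGTCGAAGGTCTAACGAT is ACTTCCCTTCGATCATTTGGCCCTGGAGTGCGGGGTCAATATTTCATTCGGTTTAATTAGCCCAGCTTCCAGATTGCTA (A↔T, G↔C). DNA strands are antiparallel, so the complementary strand runs 3'→5'; reversing gives the 5'→3' form.

5'-ATCGTTAGACCTTCGACCCGATTAATTTGGCTTACTTTATAACTGGGGCGTGAGGTCCCGGTTTACTAGCTTCCCTTCA-3'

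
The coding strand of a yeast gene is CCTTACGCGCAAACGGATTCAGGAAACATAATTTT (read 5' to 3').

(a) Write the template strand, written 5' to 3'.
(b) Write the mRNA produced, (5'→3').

(a) The template strand is the reverse complement of the coding strand: complement GGAATGCGCGTTTGCCTAAGTCCTTTGTATTAAAA, then reverse.
(b) mRNA matches the coding strand with T→U.

(a) 5'-AAAATTATGTTTCCTGAATCCGTTTGCGCGTAAGG-3'
(b) 5'-CCUUACGCGCAAACGGAUUCAGGAAACAUAAUUUU-3'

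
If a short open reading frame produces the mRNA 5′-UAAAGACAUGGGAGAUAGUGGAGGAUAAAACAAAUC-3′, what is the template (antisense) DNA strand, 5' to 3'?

Replace U with T to get the coding DNA strand: TAAAGACATGGGAGATAGTGGAGGATAAAACAAATC. The template strand is its reverse complement (complement ATTTCTGTACCCTCTATCACCTCCTATTTTGTTTAG, then reverse).

5′-GATTTGTTTTATCCTCCACTATCTCCCATGTCTTTA-3′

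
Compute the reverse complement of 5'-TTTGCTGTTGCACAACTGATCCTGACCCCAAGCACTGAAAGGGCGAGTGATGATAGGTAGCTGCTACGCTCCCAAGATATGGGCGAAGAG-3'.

5'-CTCTTCGCCCATATCTTGGGAGCGTAGCAGCTACCTATCATCACTCGCCCTTTCAGTGCTTGGGGTCAGGATCAGTTGTGCAACAGCAAA-3'

Complement each base (A↔T, G↔C): AAACGACAACGTGTTGACTAGGACTGGGGTTCGTGACTTTCCCGCTCACTACTATCCATCGACGATGCGAGGGTTCTATACCCGCTTCTC. Then reverse.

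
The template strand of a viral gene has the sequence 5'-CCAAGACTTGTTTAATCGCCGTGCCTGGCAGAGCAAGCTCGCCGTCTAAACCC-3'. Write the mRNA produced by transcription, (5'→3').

5'-GGGUUUAGACGGCGAGCUUGCUCUGCCAGGCACGGCGAUUAAACAAGUCUUGG-3'

The mRNA has the sequence of the coding strand (reverse complement of the template) with T→U. Reverse complement of CCAAGACTTGTTTAATCGCCGTGCCTGGCAGAGCAAGCTCGCCGTCTAAACCC is GGGTTTAGACGGCGAGCTTGCTCTGCCAGGCACGGCGATTAAACAAGTCTTGG; then T→U.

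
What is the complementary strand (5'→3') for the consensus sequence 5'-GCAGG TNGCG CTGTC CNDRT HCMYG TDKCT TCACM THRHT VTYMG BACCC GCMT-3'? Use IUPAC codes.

Standard pairs A↔T, G↔C; ambiguity codes pair R↔Y, M↔K, B↔V, D↔H, N↔N. Complement (CGTCCANCGCGACAGGNHYADGKRCAHMGAAGTGKADYDABARKCVTGGGCGKA), then reverse for 5'→3'.

5'-AKGCGGGTVCKRABADYDAKGTGAAGMHACRKGDAYHNGGACAGCGCNACCTGC-3'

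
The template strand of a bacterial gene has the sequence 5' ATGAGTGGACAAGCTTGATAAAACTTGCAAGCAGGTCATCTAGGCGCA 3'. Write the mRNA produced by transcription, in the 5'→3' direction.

5'-UGCGCCUAGAUGACCUGCUUGCAAGUUUUAUCAAGCUUGUCCACUCAU-3'

RNA polymerase reads the template 3'→5' and synthesizes mRNA 5'→3' by base-pairing (A→U, T→A, G↔C). The complement of the template is TACTCACCTGTTCGAACTATTTTGAACGTTCGTCCAGTAGATCCGCGT; antiparallel, so 5'→3' the coding strand is TGCGCCTAGATGACCTGCTTGCAAGTTTTATCAAGCTTGTCCACTCAT. Replace T with U for the mRNA.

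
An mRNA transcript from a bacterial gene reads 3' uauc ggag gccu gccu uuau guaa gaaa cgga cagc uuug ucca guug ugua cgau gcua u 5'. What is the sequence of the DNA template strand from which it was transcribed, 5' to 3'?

Written 5'→3' the mRNA is UAUCGUAGCAUGUGUUGACCUGUUUCGACAGGCAAAGAAUGUAUUUCCGUCCGGAGGCUAU, so the coding DNA strand is TATCGTAGCATGTGTTGACCTGTTTCGACAGGCAAAGAATGTATTTCCGTCCGGAGGCTAT. The template is its reverse complement.

5'-ATAGCCTCCGGACGGAAATACATTCTTTGCCTGTCGAAACAGGTCAACACATGCTACGATA-3'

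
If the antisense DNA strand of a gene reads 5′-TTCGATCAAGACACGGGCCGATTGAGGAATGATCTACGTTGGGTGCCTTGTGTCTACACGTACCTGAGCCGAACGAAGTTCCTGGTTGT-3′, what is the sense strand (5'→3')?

5'-ACAACCAGGAACTTCGTTCGGCTCAGGTACGTGTAGACACAAGGCACCCAACGTAGATCATTCCTCAATCGGCCCGTGTCTTGATCGAA-3'

The coding strand is complementary and antiparallel to the template: take the complement (A↔T, G↔C) and reverse.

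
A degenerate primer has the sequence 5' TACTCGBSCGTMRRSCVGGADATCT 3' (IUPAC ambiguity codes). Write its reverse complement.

Standard pairs A↔T, G↔C; ambiguity codes pair R↔Y, M↔K, S↔S, B↔V, D↔H. Complement (ATGAGCVSGCAKYYSGBCCTHTAGA), then reverse for 5'→3'.

5'-AGATHTCCBGSYYKACGSVCGAGTA-3'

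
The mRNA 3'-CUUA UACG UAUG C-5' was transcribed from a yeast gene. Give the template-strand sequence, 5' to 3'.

5'-GAATATGCATACG-3'

Written 5'→3' the mRNA is CGUAUGCAUAUUC, so the coding DNA strand is CGTATGCATATTC. The template is its reverse complement.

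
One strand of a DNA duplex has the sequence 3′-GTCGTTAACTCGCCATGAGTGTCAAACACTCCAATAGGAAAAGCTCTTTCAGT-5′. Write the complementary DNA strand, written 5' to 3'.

The strand is given 3'→5', so its complement runs 5'→3' in the same left-to-right order: pair each base A↔T, G↔C.

5'-CAGCAATTGAGCGGTACTCACAGTTTGTGAGGTTATCCTTTTCGAGAAAGTCA-3'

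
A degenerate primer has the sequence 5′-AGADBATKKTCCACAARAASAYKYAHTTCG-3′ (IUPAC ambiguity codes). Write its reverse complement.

5'-CGAADTRMRTSTTYTTGTGGAMMATVHTCT-3'

Standard pairs A↔T, G↔C; ambiguity codes pair R↔Y, K↔M, S↔S, B↔V, D↔H. Complement (TCTHVTAMMAGGTGTTYTTSTRMRTDAAGC), then reverse for 5'→3'.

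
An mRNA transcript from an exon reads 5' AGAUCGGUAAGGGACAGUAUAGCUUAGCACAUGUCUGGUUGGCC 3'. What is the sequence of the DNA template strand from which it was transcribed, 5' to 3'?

5'-GGCCAACCAGACATGTGCTAAGCTATACTGTCCCTTACCGATCT-3'

Replace U with T to get the coding DNA strand: AGATCGGTAAGGGACAGTATAGCTTAGCACATGTCTGGTTGGCC. The template strand is its reverse complement (complement TCTAGCCATTCCCTGTCATATCGAATCGTGTACAGACCAACCGG, then reverse).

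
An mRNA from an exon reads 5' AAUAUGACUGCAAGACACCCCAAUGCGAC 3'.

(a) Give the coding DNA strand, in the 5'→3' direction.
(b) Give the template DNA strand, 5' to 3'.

(a) 5'-AATATGACTGCAAGACACCCCAATGCGAC-3'
(b) 5'-GTCGCATTGGGGTGTCTTGCAGTCATATT-3'

(a) The coding strand matches the mRNA with U→T.
(b) The template strand is the reverse complement of the coding strand.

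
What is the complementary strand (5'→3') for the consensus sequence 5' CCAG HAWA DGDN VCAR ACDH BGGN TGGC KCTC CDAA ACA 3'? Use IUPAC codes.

5′-TGTTTHGGAGMGCCANCCVDHGTYTGBNHCHTWTDCTGG-3′

Standard pairs A↔T, G↔C; ambiguity codes pair R↔Y, K↔M, W↔W, B↔V, D↔H, N↔N. Complement (GGTCDTWTHCHNBGTYTGHDVCCNACCGMGAGGHTTTGT), then reverse for 5'→3'.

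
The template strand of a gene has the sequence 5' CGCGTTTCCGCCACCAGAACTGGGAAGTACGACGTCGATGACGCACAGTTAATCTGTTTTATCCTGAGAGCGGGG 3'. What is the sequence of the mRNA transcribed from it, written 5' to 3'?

The mRNA has the sequence of the coding strand (reverse complement of the template) with T→U. Reverse complement of CGCGTTTCCGCCACCAGAACTGGGAAGTACGACGTCGATGACGCACAGTTAATCTGTTTTATCCTGAGAGCGGGG is CCCCGCTCTCAGGATAAAACAGATTAACTGTGCGTCATCGACGTCGTACTTCCCAGTTCTGGTGGCGGAAACGCG; then T→U.

5'-CCCCGCUCUCAGGAUAAAACAGAUUAACUGUGCGUCAUCGACGUCGUACUUCCCAGUUCUGGUGGCGGAAACGCG-3'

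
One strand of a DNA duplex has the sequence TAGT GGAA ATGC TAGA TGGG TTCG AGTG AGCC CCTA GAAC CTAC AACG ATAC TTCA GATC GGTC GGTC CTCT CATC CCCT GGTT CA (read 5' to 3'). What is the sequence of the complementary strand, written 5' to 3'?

The complement of TAGTGGAAATGCTAGATGGGTTCGAGTGAGCCCCTAGAACCTACAACGATACTTCAGATCGGTCGGTCCTCTCATCCCCTGGTTCA is ATCACCTTTACGATCTACCCAAGCTCACTCGGGGATCTTGGATGTTGCTATGAAGTCTAGCCAGCCAGGAGAGTAGGGGACCAAGT (A↔T, G↔C). DNA strands are antiparallel, so the complementary strand runs 3'→5'; reversing gives the 5'→3' form.

5'-TGAACCAGGGGATGAGAGGACCGACCGATCTGAAGTATCGTTGTAGGTTCTAGGGGCTCACTCGAACCCATCTAGCATTTCCACTA-3'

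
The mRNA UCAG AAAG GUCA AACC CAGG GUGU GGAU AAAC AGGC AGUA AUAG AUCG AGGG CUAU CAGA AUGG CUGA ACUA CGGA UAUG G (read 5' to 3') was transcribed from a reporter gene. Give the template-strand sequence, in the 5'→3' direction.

5'-CCATATCCGTAGTTCAGCCATTCTGATAGCCCTCGATCTATTACTGCCTGTTTATCCACACCCTGGGTTTGACCTTTCTGA-3'

Replace U with T to get the coding DNA strand: TCAGAAAGGTCAAACCCAGGGTGTGGATAAACAGGCAGTAATAGATCGAGGGCTATCAGAATGGCTGAACTACGGATATGG. The template strand is its reverse complement (complement AGTCTTTCCAGTTTGGGTCCCACACCTATTTGTCCGTCATTATCTAGCTCCCGATAGTCTTACCGACTTGATGCCTATACC, then reverse).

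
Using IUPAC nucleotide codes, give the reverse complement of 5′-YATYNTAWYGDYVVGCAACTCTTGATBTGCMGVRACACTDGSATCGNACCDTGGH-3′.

5'-DCCAHGGTNCGATSCHAGTGTYBCKGCAVATCAAGAGTTGCBBRHCRWTANRATR-3'

Standard pairs A↔T, G↔C; ambiguity codes pair R↔Y, M↔K, W↔W, S↔S, B↔V, D↔H, N↔N. Complement (RTARNATWRCHRBBCGTTGAGAACTAVACGKCBYTGTGAHCSTAGCNTGGHACCD), then reverse for 5'→3'.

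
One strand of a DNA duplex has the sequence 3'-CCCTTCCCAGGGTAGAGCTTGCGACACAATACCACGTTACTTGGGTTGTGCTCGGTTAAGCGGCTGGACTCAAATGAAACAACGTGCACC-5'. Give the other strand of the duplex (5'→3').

5'-GGGAAGGGTCCCATCTCGAACGCTGTGTTATGGTGCAATGAACCCAACACGAGCCAATTCGCCGACCTGAGTTTACTTTGTTGCACGTGG-3'

The strand is given 3'→5', so its complement runs 5'→3' in the same left-to-right order: pair each base A↔T, G↔C.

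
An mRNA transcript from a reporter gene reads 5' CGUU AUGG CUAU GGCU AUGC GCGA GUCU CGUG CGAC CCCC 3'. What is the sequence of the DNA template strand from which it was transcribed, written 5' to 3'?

Replace U with T to get the coding DNA strand: CGTTATGGCTATGGCTATGCGCGAGTCTCGTGCGACCCCC. The template strand is its reverse complement (complement GCAATACCGATACCGATACGCGCTCAGAGCACGCTGGGGG, then reverse).

5'-GGGGGTCGCACGAGACTCGCGCATAGCCATAGCCATAACG-3'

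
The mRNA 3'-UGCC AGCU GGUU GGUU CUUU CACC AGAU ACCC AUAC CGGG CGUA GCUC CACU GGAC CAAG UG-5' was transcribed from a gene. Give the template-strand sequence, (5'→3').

5'-ACGGTCGACCAACCAAGAAAGTGGTCTATGGGTATGGCCCGCATCGAGGTGACCTGGTTCAC-3'

Written 5'→3' the mRNA is GUGAACCAGGUCACCUCGAUGCGGGCCAUACCCAUAGACCACUUUCUUGGUUGGUCGACCGU, so the coding DNA strand is GTGAACCAGGTCACCTCGATGCGGGCCATACCCATAGACCACTTTCTTGGTTGGTCGACCGT. The template is its reverse complement.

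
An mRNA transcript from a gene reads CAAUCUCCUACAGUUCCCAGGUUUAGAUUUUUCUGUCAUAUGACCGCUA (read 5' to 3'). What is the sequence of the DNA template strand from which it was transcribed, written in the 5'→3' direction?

5'-TAGCGGTCATATGACAGAAAAATCTAAACCTGGGAACTGTAGGAGATTG-3'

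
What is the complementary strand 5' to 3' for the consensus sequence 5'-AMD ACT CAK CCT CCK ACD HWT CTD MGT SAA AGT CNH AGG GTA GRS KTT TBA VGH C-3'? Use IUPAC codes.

Standard pairs A↔T, G↔C; ambiguity codes pair R↔Y, M↔K, W↔W, S↔S, B↔V, D↔H, N↔N. Complement (TKHTGAGTMGGAGGMTGHDWAGAHKCASTTTCAGNDTCCCATCYSMAAAVTBCDG), then reverse for 5'→3'.

5'-GDCBTVAAAMSYCTACCCTDNGACTTTSACKHAGAWDHGTMGGAGGMTGAGTHKT-3'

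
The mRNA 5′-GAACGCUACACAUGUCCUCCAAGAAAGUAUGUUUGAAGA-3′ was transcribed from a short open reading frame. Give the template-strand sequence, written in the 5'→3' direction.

5'-TCTTCAAACATACTTTCTTGGAGGACATGTGTAGCGTTC-3'

Replace U with T to get the coding DNA strand: GAACGCTACACATGTCCTCCAAGAAAGTATGTTTGAAGA. The template strand is its reverse complement (complement CTTGCGATGTGTACAGGAGGTTCTTTCATACAAACTTCT, then reverse).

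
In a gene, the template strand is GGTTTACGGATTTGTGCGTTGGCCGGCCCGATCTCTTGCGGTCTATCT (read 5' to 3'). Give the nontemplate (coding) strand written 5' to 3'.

5'-AGATAGACCGCAAGAGATCGGGCCGGCCAACGCACAAATCCGTAAACC-3'

The coding strand is complementary and antiparallel to the template: take the complement (A↔T, G↔C) and reverse.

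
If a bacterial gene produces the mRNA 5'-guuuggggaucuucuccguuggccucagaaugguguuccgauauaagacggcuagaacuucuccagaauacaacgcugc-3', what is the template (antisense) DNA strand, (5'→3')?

Replace U with T to get the coding DNA strand: GTTTGGGGATCTTCTCCGTTGGCCTCAGAATGGTGTTCCGATATAAGACGGCTAGAACTTCTCCAGAATACAACGCTGC. The template strand is its reverse complement (complement CAAACCCCTAGAAGAGGCAACCGGAGTCTTACCACAAGGCTATATTCTGCCGATCTTGAAGAGGTCTTATGTTGCGACG, then reverse).

5'-GCAGCGTTGTATTCTGGAGAAGTTCTAGCCGTCTTATATCGGAACACCATTCTGAGGCCAACGGAGAAGATCCCCAAAC-3'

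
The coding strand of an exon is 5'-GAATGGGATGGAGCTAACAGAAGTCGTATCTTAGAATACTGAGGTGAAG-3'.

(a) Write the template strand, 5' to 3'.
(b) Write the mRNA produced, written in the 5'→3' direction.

(a) The template strand is the reverse complement of the coding strand: complement CTTACCCTACCTCGATTGTCTTCAGCATAGAATCTTATGACTCCACTTC, then reverse.
(b) mRNA matches the coding strand with T→U.

(a) 5'-CTTCACCTCAGTATTCTAAGATACGACTTCTGTTAGCTCCATCCCATTC-3'
(b) 5′-GAAUGGGAUGGAGCUAACAGAAGUCGUAUCUUAGAAUACUGAGGUGAAG-3′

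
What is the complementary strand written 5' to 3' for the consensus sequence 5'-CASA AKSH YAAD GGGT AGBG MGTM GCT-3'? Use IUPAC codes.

5'-AGCKACKCVCTACCCHTTRDSMTTSTG-3'

Standard pairs A↔T, G↔C; ambiguity codes pair Y↔R, M↔K, S↔S, B↔V, D↔H. Complement (GTSTTMSDRTTHCCCATCVCKCAKCGA), then reverse for 5'→3'.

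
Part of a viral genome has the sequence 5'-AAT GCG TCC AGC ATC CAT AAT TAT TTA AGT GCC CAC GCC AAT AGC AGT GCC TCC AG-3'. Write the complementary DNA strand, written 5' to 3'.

5'-CTGGAGGCACTGCTATTGGCGTGGGCACTTAAATAATTATGGATGCTGGACGCATT-3'

The complement of AATGCGTCCAGCATCCATAATTATTTAAGTGCCCACGCCAATAGCAGTGCCTCCAG is TTACGCAGGTCGTAGGTATTAATAAATTCACGGGTGCGGTTATCGTCACGGAGGTC (A↔T, G↔C). DNA strands are antiparallel, so the complementary strand runs 3'→5'; reversing gives the 5'→3' form.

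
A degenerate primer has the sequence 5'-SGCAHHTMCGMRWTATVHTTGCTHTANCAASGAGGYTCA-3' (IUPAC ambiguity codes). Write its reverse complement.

5'-TGARCCTCSTTGNTADAGCAADBATAWYKCGKADDTGCS-3'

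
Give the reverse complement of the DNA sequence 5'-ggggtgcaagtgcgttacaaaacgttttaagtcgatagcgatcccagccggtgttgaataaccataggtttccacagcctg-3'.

Complement each base (A↔T, G↔C): CCCCACGTTCACGCAATGTTTTGCAAAATTCAGCTATCGCTAGGGTCGGCCACAACTTATTGGTATCCAAAGGTGTCGGAC. Then reverse.

5'-CAGGCTGTGGAAACCTATGGTTATTCAACACCGGCTGGGATCGCTATCGACTTAAAACGTTTTGTAACGCACTTGCACCCC-3'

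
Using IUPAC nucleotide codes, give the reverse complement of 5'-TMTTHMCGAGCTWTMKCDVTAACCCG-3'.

5'-CGGGTTABHGMKAWAGCTCGKDAAKA-3'

Standard pairs A↔T, G↔C; ambiguity codes pair M↔K, W↔W, D↔H, V↔B. Complement (AKAADKGCTCGAWAKMGHBATTGGGC), then reverse for 5'→3'.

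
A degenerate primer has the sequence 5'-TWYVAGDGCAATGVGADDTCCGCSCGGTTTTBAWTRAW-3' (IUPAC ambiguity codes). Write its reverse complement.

5'-WTYAWTVAAAACCGSGCGGAHHTCBCATTGCHCTBRWA-3'

Standard pairs A↔T, G↔C; ambiguity codes pair R↔Y, W↔W, S↔S, B↔V, D↔H. Complement (AWRBTCHCGTTACBCTHHAGGCGSGCCAAAAVTWAYTW), then reverse for 5'→3'.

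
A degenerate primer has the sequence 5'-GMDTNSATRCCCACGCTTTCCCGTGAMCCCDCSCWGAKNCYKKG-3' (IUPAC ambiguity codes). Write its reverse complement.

5'-CMMRGNMTCWGSGHGGGKTCACGGGAAAGCGTGGGYATSNAHKC-3'

Standard pairs A↔T, G↔C; ambiguity codes pair R↔Y, M↔K, W↔W, S↔S, D↔H, N↔N. Complement (CKHANSTAYGGGTGCGAAAGGGCACTKGGGHGSGWCTMNGRMMC), then reverse for 5'→3'.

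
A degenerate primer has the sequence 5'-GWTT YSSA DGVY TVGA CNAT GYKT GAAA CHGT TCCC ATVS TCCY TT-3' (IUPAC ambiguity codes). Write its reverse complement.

5'-AARGGASBATGGGAACDGTTTCAMRCATNGTCBARBCHTSSRAAWC-3'

Standard pairs A↔T, G↔C; ambiguity codes pair Y↔R, K↔M, W↔W, S↔S, D↔H, V↔B, N↔N. Complement (CWAARSSTHCBRABCTGNTACRMACTTTGDCAAGGGTABSAGGRAA), then reverse for 5'→3'.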